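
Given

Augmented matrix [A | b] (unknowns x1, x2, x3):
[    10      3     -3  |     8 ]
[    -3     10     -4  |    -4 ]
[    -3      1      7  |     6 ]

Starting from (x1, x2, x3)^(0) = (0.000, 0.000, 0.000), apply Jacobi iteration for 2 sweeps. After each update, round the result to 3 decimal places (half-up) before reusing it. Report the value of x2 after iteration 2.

0.183

Iteration 1:
  x1 = (8 - (3)·0.000 - (-3)·0.000) / (10) = 0.800
  x2 = (-4 - (-3)·0.000 - (-4)·0.000) / (10) = -0.400
  x3 = (6 - (-3)·0.000 - (1)·0.000) / (7) = 0.857
Iteration 2:
  x1 = (8 - (3)·-0.400 - (-3)·0.857) / (10) = 1.177
  x2 = (-4 - (-3)·0.800 - (-4)·0.857) / (10) = 0.183
  x3 = (6 - (-3)·0.800 - (1)·-0.400) / (7) = 1.257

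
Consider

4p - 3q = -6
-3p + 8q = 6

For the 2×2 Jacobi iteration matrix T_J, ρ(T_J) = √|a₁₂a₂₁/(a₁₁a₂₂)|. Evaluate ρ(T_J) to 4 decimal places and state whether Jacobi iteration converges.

a₁₂a₂₁/(a₁₁a₂₂) = (-3)·(-3) / ((4)·(8)) = 0.281250
ρ = √|0.281250| = √0.281250 = 0.5303
ρ < 1, so Jacobi converges

0.5303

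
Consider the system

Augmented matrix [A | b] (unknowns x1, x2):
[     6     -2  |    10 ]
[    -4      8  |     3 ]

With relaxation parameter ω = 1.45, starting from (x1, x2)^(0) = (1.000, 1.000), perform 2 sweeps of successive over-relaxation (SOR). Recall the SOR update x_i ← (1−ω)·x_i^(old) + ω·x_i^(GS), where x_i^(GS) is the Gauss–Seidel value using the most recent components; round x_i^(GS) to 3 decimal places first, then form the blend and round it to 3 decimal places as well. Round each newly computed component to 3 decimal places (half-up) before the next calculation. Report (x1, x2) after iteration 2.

(2.218, 1.310)

Iteration 1:
  x1: GS value = (10 - (-2)·1.000) / (6) = 2.000;  x1 ← (1−ω)·1.000 + ω·2.000 = 2.450
  x2: GS value = (3 - (-4)·2.450) / (8) = 1.600;  x2 ← (1−ω)·1.000 + ω·1.600 = 1.870
Iteration 2:
  x1: GS value = (10 - (-2)·1.870) / (6) = 2.290;  x1 ← (1−ω)·2.450 + ω·2.290 = 2.218
  x2: GS value = (3 - (-4)·2.218) / (8) = 1.484;  x2 ← (1−ω)·1.870 + ω·1.484 = 1.310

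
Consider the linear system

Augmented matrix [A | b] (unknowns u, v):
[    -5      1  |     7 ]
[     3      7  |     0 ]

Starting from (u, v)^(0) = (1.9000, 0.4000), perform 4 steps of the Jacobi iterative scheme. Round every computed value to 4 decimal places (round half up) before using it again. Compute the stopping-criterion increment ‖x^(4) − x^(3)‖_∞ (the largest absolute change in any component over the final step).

Iteration 1:
  u = (7 - (1)·0.4000) / (-5) = -1.3200
  v = (0 - (3)·1.9000) / (7) = -0.8143
Iteration 2:
  u = (7 - (1)·-0.8143) / (-5) = -1.5629
  v = (0 - (3)·-1.3200) / (7) = 0.5657
Iteration 3:
  u = (7 - (1)·0.5657) / (-5) = -1.2869
  v = (0 - (3)·-1.5629) / (7) = 0.6698
Iteration 4:
  u = (7 - (1)·0.6698) / (-5) = -1.2660
  v = (0 - (3)·-1.2869) / (7) = 0.5515
Change: (0.0209, -0.1183) → max |·| = 0.1183

0.1183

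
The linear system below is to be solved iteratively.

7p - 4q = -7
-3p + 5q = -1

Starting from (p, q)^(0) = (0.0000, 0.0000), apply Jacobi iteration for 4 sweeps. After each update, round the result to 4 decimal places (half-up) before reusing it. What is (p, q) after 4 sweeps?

Iteration 1:
  p = (-7 - (-4)·0.0000) / (7) = -1.0000
  q = (-1 - (-3)·0.0000) / (5) = -0.2000
Iteration 2:
  p = (-7 - (-4)·-0.2000) / (7) = -1.1143
  q = (-1 - (-3)·-1.0000) / (5) = -0.8000
Iteration 3:
  p = (-7 - (-4)·-0.8000) / (7) = -1.4571
  q = (-1 - (-3)·-1.1143) / (5) = -0.8686
Iteration 4:
  p = (-7 - (-4)·-0.8686) / (7) = -1.4963
  q = (-1 - (-3)·-1.4571) / (5) = -1.0743

(-1.4963, -1.0743)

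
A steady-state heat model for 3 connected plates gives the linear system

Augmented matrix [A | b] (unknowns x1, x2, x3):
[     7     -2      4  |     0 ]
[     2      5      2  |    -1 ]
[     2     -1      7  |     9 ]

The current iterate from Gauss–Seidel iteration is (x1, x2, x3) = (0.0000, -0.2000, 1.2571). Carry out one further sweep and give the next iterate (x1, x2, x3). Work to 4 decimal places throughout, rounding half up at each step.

One sweep:
  x1 = (0 - (-2)·-0.2000 - (4)·1.2571) / (7) = -0.7755
  x2 = (-1 - (2)·-0.7755 - (2)·1.2571) / (5) = -0.3926
  x3 = (9 - (2)·-0.7755 - (-1)·-0.3926) / (7) = 1.4512

(-0.7755, -0.3926, 1.4512)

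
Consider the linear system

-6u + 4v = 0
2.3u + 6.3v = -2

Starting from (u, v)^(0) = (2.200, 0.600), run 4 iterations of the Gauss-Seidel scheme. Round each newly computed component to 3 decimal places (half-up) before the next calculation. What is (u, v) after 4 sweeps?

(-0.178, -0.252)

Iteration 1:
  u = (0 - (4)·0.600) / (-6) = 0.400
  v = (-2 - (2.3)·0.400) / (6.3) = -0.463
Iteration 2:
  u = (0 - (4)·-0.463) / (-6) = -0.309
  v = (-2 - (2.3)·-0.309) / (6.3) = -0.205
Iteration 3:
  u = (0 - (4)·-0.205) / (-6) = -0.137
  v = (-2 - (2.3)·-0.137) / (6.3) = -0.267
Iteration 4:
  u = (0 - (4)·-0.267) / (-6) = -0.178
  v = (-2 - (2.3)·-0.178) / (6.3) = -0.252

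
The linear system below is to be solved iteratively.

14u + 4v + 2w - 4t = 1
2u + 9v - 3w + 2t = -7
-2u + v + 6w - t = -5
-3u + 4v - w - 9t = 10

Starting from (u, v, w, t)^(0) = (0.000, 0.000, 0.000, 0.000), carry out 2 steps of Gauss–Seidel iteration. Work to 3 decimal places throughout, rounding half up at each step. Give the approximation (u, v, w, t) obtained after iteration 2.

(-0.008, -0.688, -0.957, -1.308)

Iteration 1:
  u = (1 - (4)·0.000 - (2)·0.000 - (-4)·0.000) / (14) = 0.071
  v = (-7 - (2)·0.071 - (-3)·0.000 - (2)·0.000) / (9) = -0.794
  w = (-5 - (-2)·0.071 - (1)·-0.794 - (-1)·0.000) / (6) = -0.677
  t = (10 - (-3)·0.071 - (4)·-0.794 - (-1)·-0.677) / (-9) = -1.412
Iteration 2:
  u = (1 - (4)·-0.794 - (2)·-0.677 - (-4)·-1.412) / (14) = -0.008
  v = (-7 - (2)·-0.008 - (-3)·-0.677 - (2)·-1.412) / (9) = -0.688
  w = (-5 - (-2)·-0.008 - (1)·-0.688 - (-1)·-1.412) / (6) = -0.957
  t = (10 - (-3)·-0.008 - (4)·-0.688 - (-1)·-0.957) / (-9) = -1.308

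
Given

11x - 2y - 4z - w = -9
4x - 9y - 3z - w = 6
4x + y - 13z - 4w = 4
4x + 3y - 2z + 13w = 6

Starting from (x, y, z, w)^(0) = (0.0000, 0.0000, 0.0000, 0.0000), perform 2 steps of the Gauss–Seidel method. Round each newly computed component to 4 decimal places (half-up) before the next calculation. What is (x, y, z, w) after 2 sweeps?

Iteration 1:
  x = (-9 - (-2)·0.0000 - (-4)·0.0000 - (-1)·0.0000) / (11) = -0.8182
  y = (6 - (4)·-0.8182 - (-3)·0.0000 - (-1)·0.0000) / (-9) = -1.0303
  z = (4 - (4)·-0.8182 - (1)·-1.0303 - (-4)·0.0000) / (-13) = -0.6387
  w = (6 - (4)·-0.8182 - (3)·-1.0303 - (-2)·-0.6387) / (13) = 0.8528
Iteration 2:
  x = (-9 - (-2)·-1.0303 - (-4)·-0.6387 - (-1)·0.8528) / (11) = -1.1602
  y = (6 - (4)·-1.1602 - (-3)·-0.6387 - (-1)·0.8528) / (-9) = -1.0642
  z = (4 - (4)·-1.1602 - (1)·-1.0642 - (-4)·0.8528) / (-13) = -1.0089
  w = (6 - (4)·-1.1602 - (3)·-1.0642 - (-2)·-1.0089) / (13) = 0.9089

(-1.1602, -1.0642, -1.0089, 0.9089)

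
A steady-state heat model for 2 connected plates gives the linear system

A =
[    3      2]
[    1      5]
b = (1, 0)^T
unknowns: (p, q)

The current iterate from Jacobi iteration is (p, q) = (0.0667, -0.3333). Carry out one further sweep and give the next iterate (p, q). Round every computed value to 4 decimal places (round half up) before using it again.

One sweep:
  p = (1 - (2)·-0.3333) / (3) = 0.5555
  q = (0 - (1)·0.0667) / (5) = -0.0133

(0.5555, -0.0133)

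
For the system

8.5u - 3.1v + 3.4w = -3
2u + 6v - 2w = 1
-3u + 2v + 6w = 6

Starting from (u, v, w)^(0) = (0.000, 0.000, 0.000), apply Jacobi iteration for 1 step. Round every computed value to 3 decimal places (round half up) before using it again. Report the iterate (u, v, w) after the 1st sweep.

(-0.353, 0.167, 1.000)

Iteration 1:
  u = (-3 - (-3.1)·0.000 - (3.4)·0.000) / (8.5) = -0.353
  v = (1 - (2)·0.000 - (-2)·0.000) / (6) = 0.167
  w = (6 - (-3)·0.000 - (2)·0.000) / (6) = 1.000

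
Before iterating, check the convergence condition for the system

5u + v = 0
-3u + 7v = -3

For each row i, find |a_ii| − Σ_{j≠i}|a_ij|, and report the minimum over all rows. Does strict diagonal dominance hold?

row 1: |5| − (1) = 4
row 2: |7| − (3) = 4
minimum over rows = 4 → strictly diagonally dominant (convergence guaranteed)

4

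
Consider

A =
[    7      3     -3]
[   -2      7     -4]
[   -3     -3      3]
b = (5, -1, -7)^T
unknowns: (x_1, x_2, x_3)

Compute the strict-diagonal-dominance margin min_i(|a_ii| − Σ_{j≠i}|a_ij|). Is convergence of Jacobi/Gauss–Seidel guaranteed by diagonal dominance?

-3

row 1: |7| − (3+3) = 1
row 2: |7| − (2+4) = 1
row 3: |3| − (3+3) = -3
minimum over rows = -3 → not strictly diagonally dominant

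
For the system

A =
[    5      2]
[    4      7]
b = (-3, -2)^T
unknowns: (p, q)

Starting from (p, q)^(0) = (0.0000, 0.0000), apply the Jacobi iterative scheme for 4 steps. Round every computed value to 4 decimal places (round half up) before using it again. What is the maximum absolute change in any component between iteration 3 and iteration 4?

0.0784

Iteration 1:
  p = (-3 - (2)·0.0000) / (5) = -0.6000
  q = (-2 - (4)·0.0000) / (7) = -0.2857
Iteration 2:
  p = (-3 - (2)·-0.2857) / (5) = -0.4857
  q = (-2 - (4)·-0.6000) / (7) = 0.0571
Iteration 3:
  p = (-3 - (2)·0.0571) / (5) = -0.6228
  q = (-2 - (4)·-0.4857) / (7) = -0.0082
Iteration 4:
  p = (-3 - (2)·-0.0082) / (5) = -0.5967
  q = (-2 - (4)·-0.6228) / (7) = 0.0702
Change: (0.0261, 0.0784) → max |·| = 0.0784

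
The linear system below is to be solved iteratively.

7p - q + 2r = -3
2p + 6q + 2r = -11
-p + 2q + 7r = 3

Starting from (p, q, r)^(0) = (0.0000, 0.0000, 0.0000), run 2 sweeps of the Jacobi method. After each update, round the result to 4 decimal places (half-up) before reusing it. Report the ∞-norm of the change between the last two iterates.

0.4625

Iteration 1:
  p = (-3 - (-1)·0.0000 - (2)·0.0000) / (7) = -0.4286
  q = (-11 - (2)·0.0000 - (2)·0.0000) / (6) = -1.8333
  r = (3 - (-1)·0.0000 - (2)·0.0000) / (7) = 0.4286
Iteration 2:
  p = (-3 - (-1)·-1.8333 - (2)·0.4286) / (7) = -0.8129
  q = (-11 - (2)·-0.4286 - (2)·0.4286) / (6) = -1.8333
  r = (3 - (-1)·-0.4286 - (2)·-1.8333) / (7) = 0.8911
Change: (-0.3843, 0.0000, 0.4625) → max |·| = 0.4625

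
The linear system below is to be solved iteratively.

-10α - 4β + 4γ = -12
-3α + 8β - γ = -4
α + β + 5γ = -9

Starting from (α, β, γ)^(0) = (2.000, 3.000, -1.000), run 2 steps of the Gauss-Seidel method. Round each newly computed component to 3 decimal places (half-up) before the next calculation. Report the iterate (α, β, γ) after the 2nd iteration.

(0.884, -0.364, -1.904)

Iteration 1:
  α = (-12 - (-4)·3.000 - (4)·-1.000) / (-10) = -0.400
  β = (-4 - (-3)·-0.400 - (-1)·-1.000) / (8) = -0.775
  γ = (-9 - (1)·-0.400 - (1)·-0.775) / (5) = -1.565
Iteration 2:
  α = (-12 - (-4)·-0.775 - (4)·-1.565) / (-10) = 0.884
  β = (-4 - (-3)·0.884 - (-1)·-1.565) / (8) = -0.364
  γ = (-9 - (1)·0.884 - (1)·-0.364) / (5) = -1.904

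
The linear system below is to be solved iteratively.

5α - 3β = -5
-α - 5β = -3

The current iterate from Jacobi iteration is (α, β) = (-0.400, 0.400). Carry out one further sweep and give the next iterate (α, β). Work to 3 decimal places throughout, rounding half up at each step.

(-0.760, 0.680)

One sweep:
  α = (-5 - (-3)·0.400) / (5) = -0.760
  β = (-3 - (-1)·-0.400) / (-5) = 0.680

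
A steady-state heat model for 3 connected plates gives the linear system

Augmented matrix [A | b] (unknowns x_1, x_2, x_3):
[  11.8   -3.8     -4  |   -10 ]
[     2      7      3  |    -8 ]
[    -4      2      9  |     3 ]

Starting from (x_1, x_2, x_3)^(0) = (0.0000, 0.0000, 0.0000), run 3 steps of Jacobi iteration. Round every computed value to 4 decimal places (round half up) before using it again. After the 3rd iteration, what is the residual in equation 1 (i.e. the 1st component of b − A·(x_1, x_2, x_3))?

Iteration 1:
  x_1 = (-10 - (-3.8)·0.0000 - (-4)·0.0000) / (11.8) = -0.8475
  x_2 = (-8 - (2)·0.0000 - (3)·0.0000) / (7) = -1.1429
  x_3 = (3 - (-4)·0.0000 - (2)·0.0000) / (9) = 0.3333
Iteration 2:
  x_1 = (-10 - (-3.8)·-1.1429 - (-4)·0.3333) / (11.8) = -1.1025
  x_2 = (-8 - (2)·-0.8475 - (3)·0.3333) / (7) = -1.0436
  x_3 = (3 - (-4)·-0.8475 - (2)·-1.1429) / (9) = 0.2106
Iteration 3:
  x_1 = (-10 - (-3.8)·-1.0436 - (-4)·0.2106) / (11.8) = -1.1121
  x_2 = (-8 - (2)·-1.1025 - (3)·0.2106) / (7) = -0.9181
  x_3 = (3 - (-4)·-1.1025 - (2)·-1.0436) / (9) = 0.0752
Residual b − A·x = (-0.0652, 0.4253, -0.2890)

-0.0652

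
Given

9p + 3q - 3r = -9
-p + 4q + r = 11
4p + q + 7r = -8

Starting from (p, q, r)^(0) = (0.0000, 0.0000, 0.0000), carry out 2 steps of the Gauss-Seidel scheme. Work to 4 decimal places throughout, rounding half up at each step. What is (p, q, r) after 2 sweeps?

(-2.1429, 2.4464, -0.2678)

Iteration 1:
  p = (-9 - (3)·0.0000 - (-3)·0.0000) / (9) = -1.0000
  q = (11 - (-1)·-1.0000 - (1)·0.0000) / (4) = 2.5000
  r = (-8 - (4)·-1.0000 - (1)·2.5000) / (7) = -0.9286
Iteration 2:
  p = (-9 - (3)·2.5000 - (-3)·-0.9286) / (9) = -2.1429
  q = (11 - (-1)·-2.1429 - (1)·-0.9286) / (4) = 2.4464
  r = (-8 - (4)·-2.1429 - (1)·2.4464) / (7) = -0.2678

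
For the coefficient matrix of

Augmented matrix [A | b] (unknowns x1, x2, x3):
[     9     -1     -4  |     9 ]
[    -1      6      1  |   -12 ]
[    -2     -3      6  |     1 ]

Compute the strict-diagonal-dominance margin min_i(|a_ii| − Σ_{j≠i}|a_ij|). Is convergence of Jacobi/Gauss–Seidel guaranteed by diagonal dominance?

1

row 1: |9| − (1+4) = 4
row 2: |6| − (1+1) = 4
row 3: |6| − (2+3) = 1
minimum over rows = 1 → strictly diagonally dominant (convergence guaranteed)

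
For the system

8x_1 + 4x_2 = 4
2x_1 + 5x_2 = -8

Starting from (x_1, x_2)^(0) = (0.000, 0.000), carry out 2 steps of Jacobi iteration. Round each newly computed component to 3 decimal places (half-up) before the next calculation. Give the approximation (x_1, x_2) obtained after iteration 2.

Iteration 1:
  x_1 = (4 - (4)·0.000) / (8) = 0.500
  x_2 = (-8 - (2)·0.000) / (5) = -1.600
Iteration 2:
  x_1 = (4 - (4)·-1.600) / (8) = 1.300
  x_2 = (-8 - (2)·0.500) / (5) = -1.800

(1.300, -1.800)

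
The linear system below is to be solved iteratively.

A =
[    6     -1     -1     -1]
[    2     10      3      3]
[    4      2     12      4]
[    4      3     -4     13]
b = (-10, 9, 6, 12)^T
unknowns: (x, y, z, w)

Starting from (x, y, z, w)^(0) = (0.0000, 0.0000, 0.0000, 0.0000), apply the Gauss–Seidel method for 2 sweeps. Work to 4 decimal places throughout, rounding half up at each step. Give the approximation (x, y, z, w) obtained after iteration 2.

(-1.0840, 0.4380, 0.3174, 1.2532)

Iteration 1:
  x = (-10 - (-1)·0.0000 - (-1)·0.0000 - (-1)·0.0000) / (6) = -1.6667
  y = (9 - (2)·-1.6667 - (3)·0.0000 - (3)·0.0000) / (10) = 1.2333
  z = (6 - (4)·-1.6667 - (2)·1.2333 - (4)·0.0000) / (12) = 0.8500
  w = (12 - (4)·-1.6667 - (3)·1.2333 - (-4)·0.8500) / (13) = 1.4128
Iteration 2:
  x = (-10 - (-1)·1.2333 - (-1)·0.8500 - (-1)·1.4128) / (6) = -1.0840
  y = (9 - (2)·-1.0840 - (3)·0.8500 - (3)·1.4128) / (10) = 0.4380
  z = (6 - (4)·-1.0840 - (2)·0.4380 - (4)·1.4128) / (12) = 0.3174
  w = (12 - (4)·-1.0840 - (3)·0.4380 - (-4)·0.3174) / (13) = 1.2532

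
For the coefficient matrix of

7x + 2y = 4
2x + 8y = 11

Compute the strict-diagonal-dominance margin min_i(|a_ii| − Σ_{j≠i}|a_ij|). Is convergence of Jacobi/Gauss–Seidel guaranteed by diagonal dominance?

5

row 1: |7| − (2) = 5
row 2: |8| − (2) = 6
minimum over rows = 5 → strictly diagonally dominant (convergence guaranteed)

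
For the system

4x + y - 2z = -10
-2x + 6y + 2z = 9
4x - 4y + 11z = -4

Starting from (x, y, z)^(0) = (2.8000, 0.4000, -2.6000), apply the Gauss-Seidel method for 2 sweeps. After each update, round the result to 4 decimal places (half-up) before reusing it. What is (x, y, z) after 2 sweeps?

Iteration 1:
  x = (-10 - (1)·0.4000 - (-2)·-2.6000) / (4) = -3.9000
  y = (9 - (-2)·-3.9000 - (2)·-2.6000) / (6) = 1.0667
  z = (-4 - (4)·-3.9000 - (-4)·1.0667) / (11) = 1.4424
Iteration 2:
  x = (-10 - (1)·1.0667 - (-2)·1.4424) / (4) = -2.0455
  y = (9 - (-2)·-2.0455 - (2)·1.4424) / (6) = 0.3374
  z = (-4 - (4)·-2.0455 - (-4)·0.3374) / (11) = 0.5029

(-2.0455, 0.3374, 0.5029)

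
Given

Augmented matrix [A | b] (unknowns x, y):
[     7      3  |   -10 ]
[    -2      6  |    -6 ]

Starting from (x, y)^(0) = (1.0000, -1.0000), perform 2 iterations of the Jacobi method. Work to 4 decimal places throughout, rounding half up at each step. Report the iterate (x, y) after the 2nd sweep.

Iteration 1:
  x = (-10 - (3)·-1.0000) / (7) = -1.0000
  y = (-6 - (-2)·1.0000) / (6) = -0.6667
Iteration 2:
  x = (-10 - (3)·-0.6667) / (7) = -1.1428
  y = (-6 - (-2)·-1.0000) / (6) = -1.3333

(-1.1428, -1.3333)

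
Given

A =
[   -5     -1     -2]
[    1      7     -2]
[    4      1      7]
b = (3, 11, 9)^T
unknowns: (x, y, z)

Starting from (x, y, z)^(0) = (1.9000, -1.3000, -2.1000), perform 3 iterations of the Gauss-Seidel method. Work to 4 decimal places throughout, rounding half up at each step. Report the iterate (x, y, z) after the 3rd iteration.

(-1.6553, 2.2786, 1.9061)

Iteration 1:
  x = (3 - (-1)·-1.3000 - (-2)·-2.1000) / (-5) = 0.5000
  y = (11 - (1)·0.5000 - (-2)·-2.1000) / (7) = 0.9000
  z = (9 - (4)·0.5000 - (1)·0.9000) / (7) = 0.8714
Iteration 2:
  x = (3 - (-1)·0.9000 - (-2)·0.8714) / (-5) = -1.1286
  y = (11 - (1)·-1.1286 - (-2)·0.8714) / (7) = 1.9816
  z = (9 - (4)·-1.1286 - (1)·1.9816) / (7) = 1.6475
Iteration 3:
  x = (3 - (-1)·1.9816 - (-2)·1.6475) / (-5) = -1.6553
  y = (11 - (1)·-1.6553 - (-2)·1.6475) / (7) = 2.2786
  z = (9 - (4)·-1.6553 - (1)·2.2786) / (7) = 1.9061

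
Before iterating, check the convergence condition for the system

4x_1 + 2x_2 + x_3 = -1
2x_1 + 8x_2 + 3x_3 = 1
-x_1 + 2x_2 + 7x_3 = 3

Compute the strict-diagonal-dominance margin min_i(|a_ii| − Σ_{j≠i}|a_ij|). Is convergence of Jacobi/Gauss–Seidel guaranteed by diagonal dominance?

row 1: |4| − (2+1) = 1
row 2: |8| − (2+3) = 3
row 3: |7| − (1+2) = 4
minimum over rows = 1 → strictly diagonally dominant (convergence guaranteed)

1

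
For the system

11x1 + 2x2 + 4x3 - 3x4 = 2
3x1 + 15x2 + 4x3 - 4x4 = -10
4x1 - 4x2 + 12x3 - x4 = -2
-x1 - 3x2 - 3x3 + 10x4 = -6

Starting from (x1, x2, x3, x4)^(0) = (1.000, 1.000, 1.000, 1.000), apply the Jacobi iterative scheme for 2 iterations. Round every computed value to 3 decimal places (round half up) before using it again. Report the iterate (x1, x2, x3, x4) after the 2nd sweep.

Iteration 1:
  x1 = (2 - (2)·1.000 - (4)·1.000 - (-3)·1.000) / (11) = -0.091
  x2 = (-10 - (3)·1.000 - (4)·1.000 - (-4)·1.000) / (15) = -0.867
  x3 = (-2 - (4)·1.000 - (-4)·1.000 - (-1)·1.000) / (12) = -0.083
  x4 = (-6 - (-1)·1.000 - (-3)·1.000 - (-3)·1.000) / (10) = 0.100
Iteration 2:
  x1 = (2 - (2)·-0.867 - (4)·-0.083 - (-3)·0.100) / (11) = 0.397
  x2 = (-10 - (3)·-0.091 - (4)·-0.083 - (-4)·0.100) / (15) = -0.600
  x3 = (-2 - (4)·-0.091 - (-4)·-0.867 - (-1)·0.100) / (12) = -0.417
  x4 = (-6 - (-1)·-0.091 - (-3)·-0.867 - (-3)·-0.083) / (10) = -0.894

(0.397, -0.600, -0.417, -0.894)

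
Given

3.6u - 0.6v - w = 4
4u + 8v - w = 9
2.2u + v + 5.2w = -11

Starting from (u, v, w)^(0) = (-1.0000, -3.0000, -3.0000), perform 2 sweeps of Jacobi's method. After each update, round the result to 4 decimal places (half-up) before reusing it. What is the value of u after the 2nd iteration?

Iteration 1:
  u = (4 - (-0.6)·-3.0000 - (-1)·-3.0000) / (3.6) = -0.2222
  v = (9 - (4)·-1.0000 - (-1)·-3.0000) / (8) = 1.2500
  w = (-11 - (2.2)·-1.0000 - (1)·-3.0000) / (5.2) = -1.1154
Iteration 2:
  u = (4 - (-0.6)·1.2500 - (-1)·-1.1154) / (3.6) = 1.0096
  v = (9 - (4)·-0.2222 - (-1)·-1.1154) / (8) = 1.0967
  w = (-11 - (2.2)·-0.2222 - (1)·1.2500) / (5.2) = -2.2618

1.0096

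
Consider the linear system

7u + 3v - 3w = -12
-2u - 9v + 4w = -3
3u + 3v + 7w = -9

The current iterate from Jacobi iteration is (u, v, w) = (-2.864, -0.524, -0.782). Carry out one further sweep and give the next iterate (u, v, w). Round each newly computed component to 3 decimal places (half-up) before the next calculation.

(-1.825, 0.622, 0.166)

One sweep:
  u = (-12 - (3)·-0.524 - (-3)·-0.782) / (7) = -1.825
  v = (-3 - (-2)·-2.864 - (4)·-0.782) / (-9) = 0.622
  w = (-9 - (3)·-2.864 - (3)·-0.524) / (7) = 0.166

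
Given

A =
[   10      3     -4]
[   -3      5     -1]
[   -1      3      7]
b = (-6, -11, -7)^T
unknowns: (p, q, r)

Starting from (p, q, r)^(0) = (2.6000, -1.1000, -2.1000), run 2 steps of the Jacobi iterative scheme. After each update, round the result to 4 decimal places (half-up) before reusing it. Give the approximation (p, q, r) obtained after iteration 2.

Iteration 1:
  p = (-6 - (3)·-1.1000 - (-4)·-2.1000) / (10) = -1.1100
  q = (-11 - (-3)·2.6000 - (-1)·-2.1000) / (5) = -1.0600
  r = (-7 - (-1)·2.6000 - (3)·-1.1000) / (7) = -0.1571
Iteration 2:
  p = (-6 - (3)·-1.0600 - (-4)·-0.1571) / (10) = -0.3448
  q = (-11 - (-3)·-1.1100 - (-1)·-0.1571) / (5) = -2.8974
  r = (-7 - (-1)·-1.1100 - (3)·-1.0600) / (7) = -0.7043

(-0.3448, -2.8974, -0.7043)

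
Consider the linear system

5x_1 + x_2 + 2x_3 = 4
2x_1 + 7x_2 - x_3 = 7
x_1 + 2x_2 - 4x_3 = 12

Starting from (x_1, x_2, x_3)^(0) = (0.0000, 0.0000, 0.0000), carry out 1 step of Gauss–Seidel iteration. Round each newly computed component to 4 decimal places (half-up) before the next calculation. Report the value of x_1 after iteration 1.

0.8000

Iteration 1:
  x_1 = (4 - (1)·0.0000 - (2)·0.0000) / (5) = 0.8000
  x_2 = (7 - (2)·0.8000 - (-1)·0.0000) / (7) = 0.7714
  x_3 = (12 - (1)·0.8000 - (2)·0.7714) / (-4) = -2.4143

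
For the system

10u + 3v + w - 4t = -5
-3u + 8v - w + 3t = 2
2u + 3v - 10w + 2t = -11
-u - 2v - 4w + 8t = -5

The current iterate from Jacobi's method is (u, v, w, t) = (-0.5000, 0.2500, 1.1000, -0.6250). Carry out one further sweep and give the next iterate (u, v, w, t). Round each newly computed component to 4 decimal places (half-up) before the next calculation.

(-0.9350, 0.4344, 0.9500, -0.0750)

One sweep:
  u = (-5 - (3)·0.2500 - (1)·1.1000 - (-4)·-0.6250) / (10) = -0.9350
  v = (2 - (-3)·-0.5000 - (-1)·1.1000 - (3)·-0.6250) / (8) = 0.4344
  w = (-11 - (2)·-0.5000 - (3)·0.2500 - (2)·-0.6250) / (-10) = 0.9500
  t = (-5 - (-1)·-0.5000 - (-2)·0.2500 - (-4)·1.1000) / (8) = -0.0750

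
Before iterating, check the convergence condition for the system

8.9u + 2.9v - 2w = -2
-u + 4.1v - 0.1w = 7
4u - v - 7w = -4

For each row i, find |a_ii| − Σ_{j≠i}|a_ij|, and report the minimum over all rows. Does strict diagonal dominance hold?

row 1: |8.9| − (2.9+2) = 4
row 2: |4.1| − (1+0.1) = 3
row 3: |-7| − (4+1) = 2
minimum over rows = 2 → strictly diagonally dominant (convergence guaranteed)

2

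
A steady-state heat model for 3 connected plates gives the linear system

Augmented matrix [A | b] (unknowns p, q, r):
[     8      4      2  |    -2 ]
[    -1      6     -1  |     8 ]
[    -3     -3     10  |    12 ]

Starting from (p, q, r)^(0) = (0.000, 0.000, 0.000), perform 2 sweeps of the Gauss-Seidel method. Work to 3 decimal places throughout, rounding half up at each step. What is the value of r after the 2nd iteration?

Iteration 1:
  p = (-2 - (4)·0.000 - (2)·0.000) / (8) = -0.250
  q = (8 - (-1)·-0.250 - (-1)·0.000) / (6) = 1.292
  r = (12 - (-3)·-0.250 - (-3)·1.292) / (10) = 1.513
Iteration 2:
  p = (-2 - (4)·1.292 - (2)·1.513) / (8) = -1.274
  q = (8 - (-1)·-1.274 - (-1)·1.513) / (6) = 1.373
  r = (12 - (-3)·-1.274 - (-3)·1.373) / (10) = 1.230

1.230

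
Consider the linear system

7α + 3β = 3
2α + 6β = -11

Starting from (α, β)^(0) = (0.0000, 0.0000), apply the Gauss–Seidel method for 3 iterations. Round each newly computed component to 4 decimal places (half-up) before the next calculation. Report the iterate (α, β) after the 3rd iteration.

Iteration 1:
  α = (3 - (3)·0.0000) / (7) = 0.4286
  β = (-11 - (2)·0.4286) / (6) = -1.9762
Iteration 2:
  α = (3 - (3)·-1.9762) / (7) = 1.2755
  β = (-11 - (2)·1.2755) / (6) = -2.2585
Iteration 3:
  α = (3 - (3)·-2.2585) / (7) = 1.3965
  β = (-11 - (2)·1.3965) / (6) = -2.2988

(1.3965, -2.2988)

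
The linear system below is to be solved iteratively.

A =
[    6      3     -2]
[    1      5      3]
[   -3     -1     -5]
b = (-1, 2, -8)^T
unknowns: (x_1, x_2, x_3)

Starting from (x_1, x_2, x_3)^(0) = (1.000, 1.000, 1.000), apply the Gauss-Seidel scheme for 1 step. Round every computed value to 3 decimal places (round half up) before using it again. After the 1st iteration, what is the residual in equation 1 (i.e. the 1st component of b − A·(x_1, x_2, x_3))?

Iteration 1:
  x_1 = (-1 - (3)·1.000 - (-2)·1.000) / (6) = -0.333
  x_2 = (2 - (1)·-0.333 - (3)·1.000) / (5) = -0.133
  x_3 = (-8 - (-3)·-0.333 - (-1)·-0.133) / (-5) = 1.826
Residual b − A·x = (5.049, -2.480, -0.002)

5.049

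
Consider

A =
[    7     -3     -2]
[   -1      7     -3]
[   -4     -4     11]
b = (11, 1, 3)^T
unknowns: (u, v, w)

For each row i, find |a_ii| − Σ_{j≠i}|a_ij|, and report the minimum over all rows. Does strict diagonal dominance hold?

row 1: |7| − (3+2) = 2
row 2: |7| − (1+3) = 3
row 3: |11| − (4+4) = 3
minimum over rows = 2 → strictly diagonally dominant (convergence guaranteed)

2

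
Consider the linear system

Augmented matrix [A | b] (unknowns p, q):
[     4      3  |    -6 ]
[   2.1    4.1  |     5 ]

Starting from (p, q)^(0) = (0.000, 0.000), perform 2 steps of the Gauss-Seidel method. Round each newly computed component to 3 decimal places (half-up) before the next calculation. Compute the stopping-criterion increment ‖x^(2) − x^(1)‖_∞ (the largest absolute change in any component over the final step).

Iteration 1:
  p = (-6 - (3)·0.000) / (4) = -1.500
  q = (5 - (2.1)·-1.500) / (4.1) = 1.988
Iteration 2:
  p = (-6 - (3)·1.988) / (4) = -2.991
  q = (5 - (2.1)·-2.991) / (4.1) = 2.751
Change: (-1.491, 0.763) → max |·| = 1.491

1.491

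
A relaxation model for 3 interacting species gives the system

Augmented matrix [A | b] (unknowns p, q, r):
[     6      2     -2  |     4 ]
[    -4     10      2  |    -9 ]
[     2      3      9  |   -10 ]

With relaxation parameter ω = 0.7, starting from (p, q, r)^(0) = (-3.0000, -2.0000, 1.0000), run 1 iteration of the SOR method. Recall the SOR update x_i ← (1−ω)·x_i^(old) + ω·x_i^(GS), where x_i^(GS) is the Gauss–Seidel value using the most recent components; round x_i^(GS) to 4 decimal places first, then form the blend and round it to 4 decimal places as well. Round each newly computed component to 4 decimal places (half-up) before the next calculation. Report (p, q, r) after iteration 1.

Iteration 1:
  p: GS value = (4 - (2)·-2.0000 - (-2)·1.0000) / (6) = 1.6667;  p ← (1−ω)·-3.0000 + ω·1.6667 = 0.2667
  q: GS value = (-9 - (-4)·0.2667 - (2)·1.0000) / (10) = -0.9933;  q ← (1−ω)·-2.0000 + ω·-0.9933 = -1.2953
  r: GS value = (-10 - (2)·0.2667 - (3)·-1.2953) / (9) = -0.7386;  r ← (1−ω)·1.0000 + ω·-0.7386 = -0.2170

(0.2667, -1.2953, -0.2170)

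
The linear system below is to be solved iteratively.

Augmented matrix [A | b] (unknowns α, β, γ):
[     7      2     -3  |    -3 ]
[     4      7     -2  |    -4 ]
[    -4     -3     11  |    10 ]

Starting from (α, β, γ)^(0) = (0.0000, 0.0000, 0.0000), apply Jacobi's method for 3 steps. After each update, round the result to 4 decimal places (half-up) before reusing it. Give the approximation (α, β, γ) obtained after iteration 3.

Iteration 1:
  α = (-3 - (2)·0.0000 - (-3)·0.0000) / (7) = -0.4286
  β = (-4 - (4)·0.0000 - (-2)·0.0000) / (7) = -0.5714
  γ = (10 - (-4)·0.0000 - (-3)·0.0000) / (11) = 0.9091
Iteration 2:
  α = (-3 - (2)·-0.5714 - (-3)·0.9091) / (7) = 0.1243
  β = (-4 - (4)·-0.4286 - (-2)·0.9091) / (7) = -0.0668
  γ = (10 - (-4)·-0.4286 - (-3)·-0.5714) / (11) = 0.5974
Iteration 3:
  α = (-3 - (2)·-0.0668 - (-3)·0.5974) / (7) = -0.1535
  β = (-4 - (4)·0.1243 - (-2)·0.5974) / (7) = -0.4718
  γ = (10 - (-4)·0.1243 - (-3)·-0.0668) / (11) = 0.9361

(-0.1535, -0.4718, 0.9361)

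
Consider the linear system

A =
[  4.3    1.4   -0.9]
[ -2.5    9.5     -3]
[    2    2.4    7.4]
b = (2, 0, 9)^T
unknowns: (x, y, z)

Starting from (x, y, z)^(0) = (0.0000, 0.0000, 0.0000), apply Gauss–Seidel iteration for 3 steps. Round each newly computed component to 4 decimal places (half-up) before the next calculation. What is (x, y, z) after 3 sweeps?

Iteration 1:
  x = (2 - (1.4)·0.0000 - (-0.9)·0.0000) / (4.3) = 0.4651
  y = (0 - (-2.5)·0.4651 - (-3)·0.0000) / (9.5) = 0.1224
  z = (9 - (2)·0.4651 - (2.4)·0.1224) / (7.4) = 1.0508
Iteration 2:
  x = (2 - (1.4)·0.1224 - (-0.9)·1.0508) / (4.3) = 0.6452
  y = (0 - (-2.5)·0.6452 - (-3)·1.0508) / (9.5) = 0.5016
  z = (9 - (2)·0.6452 - (2.4)·0.5016) / (7.4) = 0.8792
Iteration 3:
  x = (2 - (1.4)·0.5016 - (-0.9)·0.8792) / (4.3) = 0.4858
  y = (0 - (-2.5)·0.4858 - (-3)·0.8792) / (9.5) = 0.4055
  z = (9 - (2)·0.4858 - (2.4)·0.4055) / (7.4) = 0.9534

(0.4858, 0.4055, 0.9534)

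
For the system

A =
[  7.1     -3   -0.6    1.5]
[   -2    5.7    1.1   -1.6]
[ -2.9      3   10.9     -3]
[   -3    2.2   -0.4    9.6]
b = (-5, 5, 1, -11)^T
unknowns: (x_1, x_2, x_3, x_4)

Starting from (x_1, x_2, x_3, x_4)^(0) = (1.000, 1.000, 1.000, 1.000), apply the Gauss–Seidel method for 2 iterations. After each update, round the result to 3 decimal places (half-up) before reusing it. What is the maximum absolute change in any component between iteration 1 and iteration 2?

0.477

Iteration 1:
  x_1 = (-5 - (-3)·1.000 - (-0.6)·1.000 - (1.5)·1.000) / (7.1) = -0.408
  x_2 = (5 - (-2)·-0.408 - (1.1)·1.000 - (-1.6)·1.000) / (5.7) = 0.822
  x_3 = (1 - (-2.9)·-0.408 - (3)·0.822 - (-3)·1.000) / (10.9) = 0.032
  x_4 = (-11 - (-3)·-0.408 - (2.2)·0.822 - (-0.4)·0.032) / (9.6) = -1.460
Iteration 2:
  x_1 = (-5 - (-3)·0.822 - (-0.6)·0.032 - (1.5)·-1.460) / (7.1) = -0.046
  x_2 = (5 - (-2)·-0.046 - (1.1)·0.032 - (-1.6)·-1.460) / (5.7) = 0.445
  x_3 = (1 - (-2.9)·-0.046 - (3)·0.445 - (-3)·-1.460) / (10.9) = -0.445
  x_4 = (-11 - (-3)·-0.046 - (2.2)·0.445 - (-0.4)·-0.445) / (9.6) = -1.281
Change: (0.362, -0.377, -0.477, 0.179) → max |·| = 0.477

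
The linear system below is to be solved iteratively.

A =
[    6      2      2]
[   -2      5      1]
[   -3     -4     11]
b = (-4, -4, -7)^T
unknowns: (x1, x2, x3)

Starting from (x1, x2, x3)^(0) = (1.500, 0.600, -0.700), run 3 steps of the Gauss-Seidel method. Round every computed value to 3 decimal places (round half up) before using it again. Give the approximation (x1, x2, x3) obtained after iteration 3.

(-0.199, -0.712, -0.950)

Iteration 1:
  x1 = (-4 - (2)·0.600 - (2)·-0.700) / (6) = -0.633
  x2 = (-4 - (-2)·-0.633 - (1)·-0.700) / (5) = -0.913
  x3 = (-7 - (-3)·-0.633 - (-4)·-0.913) / (11) = -1.141
Iteration 2:
  x1 = (-4 - (2)·-0.913 - (2)·-1.141) / (6) = 0.018
  x2 = (-4 - (-2)·0.018 - (1)·-1.141) / (5) = -0.565
  x3 = (-7 - (-3)·0.018 - (-4)·-0.565) / (11) = -0.837
Iteration 3:
  x1 = (-4 - (2)·-0.565 - (2)·-0.837) / (6) = -0.199
  x2 = (-4 - (-2)·-0.199 - (1)·-0.837) / (5) = -0.712
  x3 = (-7 - (-3)·-0.199 - (-4)·-0.712) / (11) = -0.950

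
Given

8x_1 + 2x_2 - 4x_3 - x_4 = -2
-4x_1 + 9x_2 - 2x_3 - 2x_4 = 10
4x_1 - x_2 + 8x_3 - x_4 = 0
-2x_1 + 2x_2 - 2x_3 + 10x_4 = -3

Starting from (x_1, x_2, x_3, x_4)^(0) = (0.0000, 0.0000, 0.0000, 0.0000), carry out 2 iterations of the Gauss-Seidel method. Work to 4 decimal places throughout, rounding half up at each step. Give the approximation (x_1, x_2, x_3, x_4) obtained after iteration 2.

(-0.4375, 0.8611, 0.2639, -0.5069)

Iteration 1:
  x_1 = (-2 - (2)·0.0000 - (-4)·0.0000 - (-1)·0.0000) / (8) = -0.2500
  x_2 = (10 - (-4)·-0.2500 - (-2)·0.0000 - (-2)·0.0000) / (9) = 1.0000
  x_3 = (0 - (4)·-0.2500 - (-1)·1.0000 - (-1)·0.0000) / (8) = 0.2500
  x_4 = (-3 - (-2)·-0.2500 - (2)·1.0000 - (-2)·0.2500) / (10) = -0.5000
Iteration 2:
  x_1 = (-2 - (2)·1.0000 - (-4)·0.2500 - (-1)·-0.5000) / (8) = -0.4375
  x_2 = (10 - (-4)·-0.4375 - (-2)·0.2500 - (-2)·-0.5000) / (9) = 0.8611
  x_3 = (0 - (4)·-0.4375 - (-1)·0.8611 - (-1)·-0.5000) / (8) = 0.2639
  x_4 = (-3 - (-2)·-0.4375 - (2)·0.8611 - (-2)·0.2639) / (10) = -0.5069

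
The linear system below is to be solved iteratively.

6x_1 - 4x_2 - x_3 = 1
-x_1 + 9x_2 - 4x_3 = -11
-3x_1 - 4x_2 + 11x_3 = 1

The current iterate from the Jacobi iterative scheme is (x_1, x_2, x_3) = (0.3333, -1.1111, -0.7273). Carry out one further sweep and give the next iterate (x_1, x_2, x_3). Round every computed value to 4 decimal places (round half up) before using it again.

(-0.6953, -1.5084, -0.2222)

One sweep:
  x_1 = (1 - (-4)·-1.1111 - (-1)·-0.7273) / (6) = -0.6953
  x_2 = (-11 - (-1)·0.3333 - (-4)·-0.7273) / (9) = -1.5084
  x_3 = (1 - (-3)·0.3333 - (-4)·-1.1111) / (11) = -0.2222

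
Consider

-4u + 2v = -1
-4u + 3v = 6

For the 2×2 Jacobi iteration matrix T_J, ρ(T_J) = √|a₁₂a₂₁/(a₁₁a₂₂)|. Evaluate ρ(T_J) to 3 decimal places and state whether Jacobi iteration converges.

a₁₂a₂₁/(a₁₁a₂₂) = (2)·(-4) / ((-4)·(3)) = 0.666667
ρ = √|0.666667| = √0.666667 = 0.816
ρ < 1, so Jacobi converges

0.816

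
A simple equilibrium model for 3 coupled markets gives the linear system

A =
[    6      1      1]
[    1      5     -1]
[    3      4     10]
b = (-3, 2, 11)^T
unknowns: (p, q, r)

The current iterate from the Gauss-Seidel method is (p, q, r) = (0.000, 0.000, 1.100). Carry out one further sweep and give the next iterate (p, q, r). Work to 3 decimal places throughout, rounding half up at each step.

(-0.683, 0.757, 1.002)

One sweep:
  p = (-3 - (1)·0.000 - (1)·1.100) / (6) = -0.683
  q = (2 - (1)·-0.683 - (-1)·1.100) / (5) = 0.757
  r = (11 - (3)·-0.683 - (4)·0.757) / (10) = 1.002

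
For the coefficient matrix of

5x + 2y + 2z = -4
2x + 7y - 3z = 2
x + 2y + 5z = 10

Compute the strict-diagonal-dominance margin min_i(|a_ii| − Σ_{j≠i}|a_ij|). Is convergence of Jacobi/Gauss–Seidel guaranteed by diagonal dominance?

row 1: |5| − (2+2) = 1
row 2: |7| − (2+3) = 2
row 3: |5| − (1+2) = 2
minimum over rows = 1 → strictly diagonally dominant (convergence guaranteed)

1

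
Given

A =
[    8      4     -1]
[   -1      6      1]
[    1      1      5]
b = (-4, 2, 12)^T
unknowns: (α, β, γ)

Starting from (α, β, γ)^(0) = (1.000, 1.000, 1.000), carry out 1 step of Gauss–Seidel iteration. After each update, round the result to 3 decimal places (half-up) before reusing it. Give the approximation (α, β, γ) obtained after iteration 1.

Iteration 1:
  α = (-4 - (4)·1.000 - (-1)·1.000) / (8) = -0.875
  β = (2 - (-1)·-0.875 - (1)·1.000) / (6) = 0.021
  γ = (12 - (1)·-0.875 - (1)·0.021) / (5) = 2.571

(-0.875, 0.021, 2.571)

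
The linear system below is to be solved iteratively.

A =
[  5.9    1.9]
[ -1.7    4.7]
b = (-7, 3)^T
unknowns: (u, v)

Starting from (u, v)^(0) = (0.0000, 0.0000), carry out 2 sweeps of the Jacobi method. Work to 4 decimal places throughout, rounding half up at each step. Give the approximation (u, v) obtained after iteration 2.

Iteration 1:
  u = (-7 - (1.9)·0.0000) / (5.9) = -1.1864
  v = (3 - (-1.7)·0.0000) / (4.7) = 0.6383
Iteration 2:
  u = (-7 - (1.9)·0.6383) / (5.9) = -1.3920
  v = (3 - (-1.7)·-1.1864) / (4.7) = 0.2092

(-1.3920, 0.2092)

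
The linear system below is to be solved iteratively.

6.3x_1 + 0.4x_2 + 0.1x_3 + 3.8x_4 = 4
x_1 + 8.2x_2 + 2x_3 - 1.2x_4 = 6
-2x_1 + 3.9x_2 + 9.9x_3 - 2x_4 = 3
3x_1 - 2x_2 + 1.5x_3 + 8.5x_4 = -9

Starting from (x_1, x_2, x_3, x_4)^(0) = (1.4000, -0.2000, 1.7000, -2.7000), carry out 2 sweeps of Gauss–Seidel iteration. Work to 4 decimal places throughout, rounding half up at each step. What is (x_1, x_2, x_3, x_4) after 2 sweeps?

Iteration 1:
  x_1 = (4 - (0.4)·-0.2000 - (0.1)·1.7000 - (3.8)·-2.7000) / (6.3) = 2.2492
  x_2 = (6 - (1)·2.2492 - (2)·1.7000 - (-1.2)·-2.7000) / (8.2) = -0.3523
  x_3 = (3 - (-2)·2.2492 - (3.9)·-0.3523 - (-2)·-2.7000) / (9.9) = 0.3507
  x_4 = (-9 - (3)·2.2492 - (-2)·-0.3523 - (1.5)·0.3507) / (8.5) = -1.9974
Iteration 2:
  x_1 = (4 - (0.4)·-0.3523 - (0.1)·0.3507 - (3.8)·-1.9974) / (6.3) = 1.8565
  x_2 = (6 - (1)·1.8565 - (2)·0.3507 - (-1.2)·-1.9974) / (8.2) = 0.1275
  x_3 = (3 - (-2)·1.8565 - (3.9)·0.1275 - (-2)·-1.9974) / (9.9) = 0.2243
  x_4 = (-9 - (3)·1.8565 - (-2)·0.1275 - (1.5)·0.2243) / (8.5) = -1.7236

(1.8565, 0.1275, 0.2243, -1.7236)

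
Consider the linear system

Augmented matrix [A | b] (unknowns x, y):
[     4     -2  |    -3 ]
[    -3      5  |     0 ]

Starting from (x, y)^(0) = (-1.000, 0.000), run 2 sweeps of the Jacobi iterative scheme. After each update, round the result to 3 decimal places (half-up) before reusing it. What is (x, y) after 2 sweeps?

Iteration 1:
  x = (-3 - (-2)·0.000) / (4) = -0.750
  y = (0 - (-3)·-1.000) / (5) = -0.600
Iteration 2:
  x = (-3 - (-2)·-0.600) / (4) = -1.050
  y = (0 - (-3)·-0.750) / (5) = -0.450

(-1.050, -0.450)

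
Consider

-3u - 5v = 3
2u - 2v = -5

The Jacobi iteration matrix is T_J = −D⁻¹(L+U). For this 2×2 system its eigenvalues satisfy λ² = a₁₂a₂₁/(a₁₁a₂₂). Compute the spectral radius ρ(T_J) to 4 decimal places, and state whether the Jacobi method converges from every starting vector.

a₁₂a₂₁/(a₁₁a₂₂) = (-5)·(2) / ((-3)·(-2)) = -1.666667
ρ = √|-1.666667| = √1.666667 = 1.2910
ρ > 1, so Jacobi diverges

1.2910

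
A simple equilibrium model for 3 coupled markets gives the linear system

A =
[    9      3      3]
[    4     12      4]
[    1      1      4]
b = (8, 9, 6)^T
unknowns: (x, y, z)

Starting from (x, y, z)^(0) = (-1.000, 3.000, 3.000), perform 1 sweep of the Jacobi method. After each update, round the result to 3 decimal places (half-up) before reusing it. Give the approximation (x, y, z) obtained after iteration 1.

(-1.111, 0.083, 1.000)

Iteration 1:
  x = (8 - (3)·3.000 - (3)·3.000) / (9) = -1.111
  y = (9 - (4)·-1.000 - (4)·3.000) / (12) = 0.083
  z = (6 - (1)·-1.000 - (1)·3.000) / (4) = 1.000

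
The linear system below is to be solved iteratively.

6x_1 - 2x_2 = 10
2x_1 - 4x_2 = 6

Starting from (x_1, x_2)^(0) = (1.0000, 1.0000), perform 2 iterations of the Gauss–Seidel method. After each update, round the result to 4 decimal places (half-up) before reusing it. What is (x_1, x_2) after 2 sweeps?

(1.5000, -0.7500)

Iteration 1:
  x_1 = (10 - (-2)·1.0000) / (6) = 2.0000
  x_2 = (6 - (2)·2.0000) / (-4) = -0.5000
Iteration 2:
  x_1 = (10 - (-2)·-0.5000) / (6) = 1.5000
  x_2 = (6 - (2)·1.5000) / (-4) = -0.7500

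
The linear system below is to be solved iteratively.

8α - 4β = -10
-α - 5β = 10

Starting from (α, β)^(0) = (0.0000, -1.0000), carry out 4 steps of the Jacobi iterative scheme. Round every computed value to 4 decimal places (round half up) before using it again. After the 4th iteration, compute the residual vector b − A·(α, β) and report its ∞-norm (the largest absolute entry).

Iteration 1:
  α = (-10 - (-4)·-1.0000) / (8) = -1.7500
  β = (10 - (-1)·0.0000) / (-5) = -2.0000
Iteration 2:
  α = (-10 - (-4)·-2.0000) / (8) = -2.2500
  β = (10 - (-1)·-1.7500) / (-5) = -1.6500
Iteration 3:
  α = (-10 - (-4)·-1.6500) / (8) = -2.0750
  β = (10 - (-1)·-2.2500) / (-5) = -1.5500
Iteration 4:
  α = (-10 - (-4)·-1.5500) / (8) = -2.0250
  β = (10 - (-1)·-2.0750) / (-5) = -1.5850
Residual b − A·x = (-0.1400, 0.0500); ∞-norm = 0.1400

0.1400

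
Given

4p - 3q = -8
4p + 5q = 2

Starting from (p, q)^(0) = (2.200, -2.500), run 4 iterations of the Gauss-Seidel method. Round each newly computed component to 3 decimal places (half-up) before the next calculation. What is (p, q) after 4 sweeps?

(-0.455, 0.764)

Iteration 1:
  p = (-8 - (-3)·-2.500) / (4) = -3.875
  q = (2 - (4)·-3.875) / (5) = 3.500
Iteration 2:
  p = (-8 - (-3)·3.500) / (4) = 0.625
  q = (2 - (4)·0.625) / (5) = -0.100
Iteration 3:
  p = (-8 - (-3)·-0.100) / (4) = -2.075
  q = (2 - (4)·-2.075) / (5) = 2.060
Iteration 4:
  p = (-8 - (-3)·2.060) / (4) = -0.455
  q = (2 - (4)·-0.455) / (5) = 0.764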